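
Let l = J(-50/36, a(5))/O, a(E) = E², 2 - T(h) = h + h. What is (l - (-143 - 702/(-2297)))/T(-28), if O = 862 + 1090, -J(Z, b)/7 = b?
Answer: 639403113/260057152 ≈ 2.4587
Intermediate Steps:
T(h) = 2 - 2*h (T(h) = 2 - (h + h) = 2 - 2*h)
J(Z, b) = -7*b
O = 1952
l = -175/1952 (l = -7*5²/1952 = -7*25*(1/1952) = -175*1/1952 = -175/1952 ≈ -0.089652)
(l - (-143 - 702/(-2297)))/T(-28) = (-175/1952 - (-143 - 702/(-2297)))/(2 - 2*(-28)) = (-175/1952 - (-143 - 702*(-1/2297)))/(2 + 56) = (-175/1952 - (-143 + 702/2297))/58 = (-175/1952 - 1*(-327769/2297))*(1/58) = (-175/1952 + 327769/2297)*(1/58) = (639403113/4483744)*(1/58) = 639403113/260057152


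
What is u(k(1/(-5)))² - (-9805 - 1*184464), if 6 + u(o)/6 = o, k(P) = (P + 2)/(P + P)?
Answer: 198238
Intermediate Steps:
k(P) = (2 + P)/(2*P) (k(P) = (2 + P)/((2*P)) = (2 + P)*(1/(2*P)) = (2 + P)/(2*P))
u(o) = -36 + 6*o
u(k(1/(-5)))² - (-9805 - 1*184464) = (-36 + 6*((2 + 1/(-5))/(2*((1/(-5))))))² - (-9805 - 1*184464) = (-36 + 6*((2 + 1*(-⅕))/(2*((1*(-⅕))))))² - (-9805 - 184464) = (-36 + 6*((2 - ⅕)/(2*(-⅕))))² - 1*(-194269) = (-36 + 6*((½)*(-5)*(9/5)))² + 194269 = (-36 + 6*(-9/2))² + 194269 = (-36 - 27)² + 194269 = (-63)² + 194269 = 3969 + 194269 = 198238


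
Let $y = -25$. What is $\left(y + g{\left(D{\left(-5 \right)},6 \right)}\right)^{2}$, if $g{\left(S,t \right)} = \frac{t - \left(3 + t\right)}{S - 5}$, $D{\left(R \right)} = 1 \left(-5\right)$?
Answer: $\frac{61009}{100} \approx 610.09$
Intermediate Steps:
$D{\left(R \right)} = -5$
$g{\left(S,t \right)} = - \frac{3}{-5 + S}$
$\left(y + g{\left(D{\left(-5 \right)},6 \right)}\right)^{2} = \left(-25 - \frac{3}{-5 - 5}\right)^{2} = \left(-25 - \frac{3}{-10}\right)^{2} = \left(-25 - - \frac{3}{10}\right)^{2} = \left(-25 + \frac{3}{10}\right)^{2} = \left(- \frac{247}{10}\right)^{2} = \frac{61009}{100}$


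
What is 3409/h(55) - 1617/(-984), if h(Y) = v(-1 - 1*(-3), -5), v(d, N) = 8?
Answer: 35077/82 ≈ 427.77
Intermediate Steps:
h(Y) = 8
3409/h(55) - 1617/(-984) = 3409/8 - 1617/(-984) = 3409*(1/8) - 1617*(-1/984) = 3409/8 + 539/328 = 35077/82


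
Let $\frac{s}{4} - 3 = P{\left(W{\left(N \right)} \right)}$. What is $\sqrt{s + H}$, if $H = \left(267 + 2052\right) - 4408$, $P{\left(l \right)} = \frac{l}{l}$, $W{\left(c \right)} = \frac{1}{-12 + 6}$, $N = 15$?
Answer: $i \sqrt{2073} \approx 45.53 i$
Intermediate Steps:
$W{\left(c \right)} = - \frac{1}{6}$ ($W{\left(c \right)} = \frac{1}{-6} = - \frac{1}{6}$)
$P{\left(l \right)} = 1$
$H = -2089$ ($H = 2319 - 4408 = -2089$)
$s = 16$ ($s = 12 + 4 \cdot 1 = 12 + 4 = 16$)
$\sqrt{s + H} = \sqrt{16 - 2089} = \sqrt{-2073} = i \sqrt{2073}$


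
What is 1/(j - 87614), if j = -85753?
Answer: -1/173367 ≈ -5.7681e-6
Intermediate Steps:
1/(j - 87614) = 1/(-85753 - 87614) = 1/(-173367) = -1/173367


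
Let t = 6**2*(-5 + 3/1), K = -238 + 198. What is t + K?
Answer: -112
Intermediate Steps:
K = -40
t = -72 (t = 36*(-5 + 3*1) = 36*(-5 + 3) = 36*(-2) = -72)
t + K = -72 - 40 = -112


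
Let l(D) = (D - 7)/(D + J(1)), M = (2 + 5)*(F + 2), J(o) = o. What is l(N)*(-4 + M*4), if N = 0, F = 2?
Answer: -756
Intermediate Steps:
M = 28 (M = (2 + 5)*(2 + 2) = 7*4 = 28)
l(D) = (-7 + D)/(1 + D) (l(D) = (D - 7)/(D + 1) = (-7 + D)/(1 + D))
l(N)*(-4 + M*4) = ((-7 + 0)/(1 + 0))*(-4 + 28*4) = (-7/1)*(-4 + 112) = (1*(-7))*108 = -7*108 = -756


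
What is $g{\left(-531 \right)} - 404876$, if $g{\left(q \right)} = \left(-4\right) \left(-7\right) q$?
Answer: $-419744$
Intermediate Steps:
$g{\left(q \right)} = 28 q$
$g{\left(-531 \right)} - 404876 = 28 \left(-531\right) - 404876 = -14868 - 404876 = -419744$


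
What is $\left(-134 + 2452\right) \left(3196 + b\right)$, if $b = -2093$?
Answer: $2556754$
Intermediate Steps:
$\left(-134 + 2452\right) \left(3196 + b\right) = \left(-134 + 2452\right) \left(3196 - 2093\right) = 2318 \cdot 1103 = 2556754$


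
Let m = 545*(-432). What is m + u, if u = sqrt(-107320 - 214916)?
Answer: -235440 + 6*I*sqrt(8951) ≈ -2.3544e+5 + 567.66*I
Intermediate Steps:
m = -235440
u = 6*I*sqrt(8951) (u = sqrt(-322236) = 6*I*sqrt(8951) ≈ 567.66*I)
m + u = -235440 + 6*I*sqrt(8951)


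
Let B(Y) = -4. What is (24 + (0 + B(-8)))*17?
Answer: 340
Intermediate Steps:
(24 + (0 + B(-8)))*17 = (24 + (0 - 4))*17 = (24 - 4)*17 = 20*17 = 340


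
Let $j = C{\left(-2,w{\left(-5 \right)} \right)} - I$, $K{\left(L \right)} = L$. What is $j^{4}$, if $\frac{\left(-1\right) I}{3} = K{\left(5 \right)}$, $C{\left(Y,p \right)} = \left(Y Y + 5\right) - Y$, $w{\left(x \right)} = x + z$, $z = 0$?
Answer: $456976$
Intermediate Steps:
$w{\left(x \right)} = x$ ($w{\left(x \right)} = x + 0 = x$)
$C{\left(Y,p \right)} = 5 + Y^{2} - Y$ ($C{\left(Y,p \right)} = \left(Y^{2} + 5\right) - Y = \left(5 + Y^{2}\right) - Y = 5 + Y^{2} - Y$)
$I = -15$ ($I = \left(-3\right) 5 = -15$)
$j = 26$ ($j = \left(5 + \left(-2\right)^{2} - -2\right) - -15 = \left(5 + 4 + 2\right) + 15 = 11 + 15 = 26$)
$j^{4} = 26^{4} = 456976$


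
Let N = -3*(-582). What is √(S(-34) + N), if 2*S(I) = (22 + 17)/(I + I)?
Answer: √8072178/68 ≈ 41.782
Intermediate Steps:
S(I) = 39/(4*I) (S(I) = ((22 + 17)/(I + I))/2 = (39/((2*I)))/2 = (39*(1/(2*I)))/2 = (39/(2*I))/2 = 39/(4*I))
N = 1746
√(S(-34) + N) = √((39/4)/(-34) + 1746) = √((39/4)*(-1/34) + 1746) = √(-39/136 + 1746) = √(237417/136) = √8072178/68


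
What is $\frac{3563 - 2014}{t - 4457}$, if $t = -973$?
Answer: $- \frac{1549}{5430} \approx -0.28527$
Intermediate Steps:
$\frac{3563 - 2014}{t - 4457} = \frac{3563 - 2014}{-973 - 4457} = \frac{1549}{-5430} = 1549 \left(- \frac{1}{5430}\right) = - \frac{1549}{5430}$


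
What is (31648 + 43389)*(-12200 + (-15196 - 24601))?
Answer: -3901698889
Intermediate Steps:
(31648 + 43389)*(-12200 + (-15196 - 24601)) = 75037*(-12200 - 39797) = 75037*(-51997) = -3901698889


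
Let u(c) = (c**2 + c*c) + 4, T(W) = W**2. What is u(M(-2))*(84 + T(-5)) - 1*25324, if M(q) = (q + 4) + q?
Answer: -24888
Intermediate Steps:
M(q) = 4 + 2*q (M(q) = (4 + q) + q = 4 + 2*q)
u(c) = 4 + 2*c**2 (u(c) = (c**2 + c**2) + 4 = 2*c**2 + 4 = 4 + 2*c**2)
u(M(-2))*(84 + T(-5)) - 1*25324 = (4 + 2*(4 + 2*(-2))**2)*(84 + (-5)**2) - 1*25324 = (4 + 2*(4 - 4)**2)*(84 + 25) - 25324 = (4 + 2*0**2)*109 - 25324 = (4 + 2*0)*109 - 25324 = (4 + 0)*109 - 25324 = 4*109 - 25324 = 436 - 25324 = -24888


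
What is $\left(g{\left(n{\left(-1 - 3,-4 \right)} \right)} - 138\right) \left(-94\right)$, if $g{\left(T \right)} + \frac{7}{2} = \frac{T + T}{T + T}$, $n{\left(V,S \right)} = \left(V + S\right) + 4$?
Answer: $13207$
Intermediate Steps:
$n{\left(V,S \right)} = 4 + S + V$ ($n{\left(V,S \right)} = \left(S + V\right) + 4 = 4 + S + V$)
$g{\left(T \right)} = - \frac{5}{2}$ ($g{\left(T \right)} = - \frac{7}{2} + \frac{T + T}{T + T} = - \frac{7}{2} + \frac{2 T}{2 T} = - \frac{7}{2} + 2 T \frac{1}{2 T} = - \frac{7}{2} + 1 = - \frac{5}{2}$)
$\left(g{\left(n{\left(-1 - 3,-4 \right)} \right)} - 138\right) \left(-94\right) = \left(- \frac{5}{2} - 138\right) \left(-94\right) = \left(- \frac{281}{2}\right) \left(-94\right) = 13207$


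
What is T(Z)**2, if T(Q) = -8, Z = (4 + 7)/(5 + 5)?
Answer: 64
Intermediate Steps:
Z = 11/10 ≈ 1.1000
T(Z)**2 = (-8)**2 = 64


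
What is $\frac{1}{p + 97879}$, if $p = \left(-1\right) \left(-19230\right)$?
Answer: $\frac{1}{117109} \approx 8.539 \cdot 10^{-6}$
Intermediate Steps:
$p = 19230$
$\frac{1}{p + 97879} = \frac{1}{19230 + 97879} = \frac{1}{117109}$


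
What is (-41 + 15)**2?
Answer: 676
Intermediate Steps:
(-41 + 15)**2 = (-26)**2 = 676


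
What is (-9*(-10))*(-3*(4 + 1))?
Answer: -1350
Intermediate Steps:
(-9*(-10))*(-3*(4 + 1)) = 90*(-3*5) = 90*(-15) = -1350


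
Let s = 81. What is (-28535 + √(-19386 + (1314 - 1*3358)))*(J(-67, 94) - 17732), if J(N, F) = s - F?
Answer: 506353575 - 17745*I*√21430 ≈ 5.0635e+8 - 2.5977e+6*I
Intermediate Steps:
J(N, F) = 81 - F
(-28535 + √(-19386 + (1314 - 1*3358)))*(J(-67, 94) - 17732) = (-28535 + √(-19386 + (1314 - 1*3358)))*((81 - 1*94) - 17732) = (-28535 + √(-19386 + (1314 - 3358)))*((81 - 94) - 17732) = (-28535 + √(-19386 - 2044))*(-13 - 17732) = (-28535 + √(-21430))*(-17745) = (-28535 + I*√21430)*(-17745) = 506353575 - 17745*I*√21430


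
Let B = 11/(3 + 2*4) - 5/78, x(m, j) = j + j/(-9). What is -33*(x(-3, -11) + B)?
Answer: 22759/78 ≈ 291.78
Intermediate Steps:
x(m, j) = 8*j/9 (x(m, j) = j + j*(-⅑) = j - j/9 = 8*j/9)
B = 73/78 (B = 11/(3 + 8) - 5*1/78 = 11/11 - 5/78 = 11*(1/11) - 5/78 = 1 - 5/78 = 73/78 ≈ 0.93590)
-33*(x(-3, -11) + B) = -33*((8/9)*(-11) + 73/78) = -33*(-88/9 + 73/78) = -33*(-2069/234) = 22759/78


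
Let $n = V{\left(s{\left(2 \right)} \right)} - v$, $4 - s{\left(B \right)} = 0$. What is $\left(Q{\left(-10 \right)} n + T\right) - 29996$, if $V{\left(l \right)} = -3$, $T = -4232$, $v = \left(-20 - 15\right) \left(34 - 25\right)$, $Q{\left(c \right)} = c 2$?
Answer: $-40468$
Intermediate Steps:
$Q{\left(c \right)} = 2 c$
$s{\left(B \right)} = 4$ ($s{\left(B \right)} = 4 - 0 = 4 + 0 = 4$)
$v = -315$ ($v = \left(-35\right) 9 = -315$)
$n = 312$ ($n = -3 - -315 = -3 + 315 = 312$)
$\left(Q{\left(-10 \right)} n + T\right) - 29996 = \left(2 \left(-10\right) 312 - 4232\right) - 29996 = \left(\left(-20\right) 312 - 4232\right) - 29996 = \left(-6240 - 4232\right) - 29996 = -10472 - 29996 = -40468$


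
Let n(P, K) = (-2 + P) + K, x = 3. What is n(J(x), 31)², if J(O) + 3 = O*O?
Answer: 1225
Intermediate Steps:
J(O) = -3 + O² (J(O) = -3 + O*O = -3 + O²)
n(P, K) = -2 + K + P
n(J(x), 31)² = (-2 + 31 + (-3 + 3²))² = (-2 + 31 + (-3 + 9))² = (-2 + 31 + 6)² = 35² = 1225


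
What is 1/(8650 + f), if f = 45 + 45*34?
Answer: 1/10225 ≈ 9.7799e-5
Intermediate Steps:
f = 1575 (f = 45 + 1530 = 1575)
1/(8650 + f) = 1/(8650 + 1575) = 1/10225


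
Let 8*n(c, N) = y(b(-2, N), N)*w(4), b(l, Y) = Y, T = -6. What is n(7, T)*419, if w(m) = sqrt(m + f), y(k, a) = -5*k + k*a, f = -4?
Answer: 0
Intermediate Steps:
y(k, a) = -5*k + a*k
w(m) = sqrt(-4 + m) (w(m) = sqrt(m - 4) = sqrt(-4 + m))
n(c, N) = 0 (n(c, N) = ((N*(-5 + N))*sqrt(-4 + 4))/8 = ((N*(-5 + N))*sqrt(0))/8 = ((N*(-5 + N))*0)/8 = (1/8)*0 = 0)
n(7, T)*419 = 0*419 = 0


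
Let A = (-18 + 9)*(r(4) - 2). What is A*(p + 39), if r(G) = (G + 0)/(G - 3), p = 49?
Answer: -1584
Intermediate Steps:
r(G) = G/(-3 + G)
A = -18 (A = (-18 + 9)*(4/(-3 + 4) - 2) = -9*(4/1 - 2) = -9*(4*1 - 2) = -9*(4 - 2) = -9*2 = -18)
A*(p + 39) = -18*(49 + 39) = -18*88 = -1584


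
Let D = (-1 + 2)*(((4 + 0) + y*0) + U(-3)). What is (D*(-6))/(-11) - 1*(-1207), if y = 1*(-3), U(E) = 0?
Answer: 13301/11 ≈ 1209.2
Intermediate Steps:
y = -3
D = 4 (D = (-1 + 2)*(((4 + 0) - 3*0) + 0) = 1*((4 + 0) + 0) = 1*(4 + 0) = 1*4 = 4)
(D*(-6))/(-11) - 1*(-1207) = (4*(-6))/(-11) - 1*(-1207) = -24*(-1/11) + 1207 = 24/11 + 1207 = 13301/11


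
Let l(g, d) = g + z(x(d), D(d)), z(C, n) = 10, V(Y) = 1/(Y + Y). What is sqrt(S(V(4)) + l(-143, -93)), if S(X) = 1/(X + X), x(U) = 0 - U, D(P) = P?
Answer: I*sqrt(129) ≈ 11.358*I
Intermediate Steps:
V(Y) = 1/(2*Y)
x(U) = -U
S(X) = 1/(2*X)
l(g, d) = 10 + g (l(g, d) = g + 10 = 10 + g)
sqrt(S(V(4)) + l(-143, -93)) = sqrt(1/(2*(((1/2)/4))) + (10 - 143)) = sqrt(1/(2*(((1/2)*(1/4)))) - 133) = sqrt(1/(2*(1/8)) - 133) = sqrt((1/2)*8 - 133) = sqrt(4 - 133) = sqrt(-129) = I*sqrt(129)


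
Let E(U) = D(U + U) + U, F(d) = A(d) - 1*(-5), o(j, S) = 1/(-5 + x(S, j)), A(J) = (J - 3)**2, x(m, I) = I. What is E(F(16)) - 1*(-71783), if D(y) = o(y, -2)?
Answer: 24681252/343 ≈ 71957.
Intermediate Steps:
A(J) = (-3 + J)**2
o(j, S) = 1/(-5 + j)
D(y) = 1/(-5 + y)
F(d) = 5 + (-3 + d)**2 (F(d) = (-3 + d)**2 - 1*(-5) = (-3 + d)**2 + 5 = 5 + (-3 + d)**2)
E(U) = U + 1/(-5 + 2*U) (E(U) = 1/(-5 + (U + U)) + U = 1/(-5 + 2*U) + U = U + 1/(-5 + 2*U))
E(F(16)) - 1*(-71783) = ((5 + (-3 + 16)**2) + 1/(-5 + 2*(5 + (-3 + 16)**2))) - 1*(-71783) = ((5 + 13**2) + 1/(-5 + 2*(5 + 13**2))) + 71783 = ((5 + 169) + 1/(-5 + 2*(5 + 169))) + 71783 = (174 + 1/(-5 + 2*174)) + 71783 = (174 + 1/(-5 + 348)) + 71783 = (174 + 1/343) + 71783 = 59683/343 + 71783 = 24681252/343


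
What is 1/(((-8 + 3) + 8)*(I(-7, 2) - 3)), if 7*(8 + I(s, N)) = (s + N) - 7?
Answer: -7/267 ≈ -0.026217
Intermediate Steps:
I(s, N) = -9 + N/7 + s/7 (I(s, N) = -8 + ((s + N) - 7)/7 = -8 + ((N + s) - 7)/7 = -8 + (-7 + N + s)/7 = -8 + (-1 + N/7 + s/7) = -9 + N/7 + s/7)
1/(((-8 + 3) + 8)*(I(-7, 2) - 3)) = 1/(((-8 + 3) + 8)*((-9 + (1/7)*2 + (1/7)*(-7)) - 3)) = 1/((-5 + 8)*((-9 + 2/7 - 1) - 3)) = 1/(3*(-68/7 - 3)) = 1/(3*(-89/7)) = 1/(-267/7) = -7/267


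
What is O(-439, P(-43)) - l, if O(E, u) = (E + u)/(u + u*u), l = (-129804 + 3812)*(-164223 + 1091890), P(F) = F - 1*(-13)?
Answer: 101684399977211/870 ≈ 1.1688e+11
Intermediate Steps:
P(F) = 13 + F (P(F) = F + 13 = 13 + F)
l = -116878620664 (l = -125992*927667 = -116878620664)
O(E, u) = (E + u)/(u + u²)
O(-439, P(-43)) - l = (-439 + (13 - 43))/((13 - 43)*(1 + (13 - 43))) - 1*(-116878620664) = (-439 - 30)/((-30)*(1 - 30)) + 116878620664 = -1/30*(-469)/(-29) + 116878620664 = -1/30*(-1/29)*(-469) + 116878620664 = -469/870 + 116878620664 = 101684399977211/870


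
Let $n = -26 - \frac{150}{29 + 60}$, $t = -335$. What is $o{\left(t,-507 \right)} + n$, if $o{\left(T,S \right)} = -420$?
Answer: $- \frac{39844}{89} \approx -447.69$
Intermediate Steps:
$n = - \frac{2464}{89}$ ($n = -26 - \frac{150}{89} = - \frac{2464}{89} \approx -27.685$)
$o{\left(t,-507 \right)} + n = -420 - \frac{2464}{89} = - \frac{39844}{89}$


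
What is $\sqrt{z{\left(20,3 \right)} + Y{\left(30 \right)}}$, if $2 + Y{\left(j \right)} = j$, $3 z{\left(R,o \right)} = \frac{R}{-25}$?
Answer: $\frac{4 \sqrt{390}}{15} \approx 5.2662$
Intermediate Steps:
$z{\left(R,o \right)} = - \frac{R}{75}$ ($z{\left(R,o \right)} = \frac{R \frac{1}{-25}}{3} = \frac{R \left(- \frac{1}{25}\right)}{3} = \frac{\left(- \frac{1}{25}\right) R}{3} = - \frac{R}{75}$)
$Y{\left(j \right)} = -2 + j$
$\sqrt{z{\left(20,3 \right)} + Y{\left(30 \right)}} = \sqrt{\left(- \frac{1}{75}\right) 20 + \left(-2 + 30\right)} = \sqrt{- \frac{4}{15} + 28} = \sqrt{\frac{416}{15}} = \frac{4 \sqrt{390}}{15}$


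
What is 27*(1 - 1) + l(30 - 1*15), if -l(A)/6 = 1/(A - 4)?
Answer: -6/11 ≈ -0.54545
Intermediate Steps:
l(A) = -6/(-4 + A) (l(A) = -6/(A - 4) = -6/(-4 + A))
27*(1 - 1) + l(30 - 1*15) = 27*(1 - 1) - 6/(-4 + (30 - 1*15)) = 27*0 - 6/(-4 + (30 - 15)) = 0 - 6/(-4 + 15) = 0 - 6/11 = -6/11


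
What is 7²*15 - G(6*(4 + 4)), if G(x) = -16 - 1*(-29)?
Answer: 722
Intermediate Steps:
G(x) = 13 (G(x) = -16 + 29 = 13)
7²*15 - G(6*(4 + 4)) = 7²*15 - 1*13 = 49*15 - 13 = 735 - 13 = 722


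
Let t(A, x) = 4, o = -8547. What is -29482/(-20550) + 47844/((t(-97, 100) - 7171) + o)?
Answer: -534891/332225 ≈ -1.6100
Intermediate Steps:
-29482/(-20550) + 47844/((t(-97, 100) - 7171) + o) = -29482/(-20550) + 47844/((4 - 7171) - 8547) = -29482*(-1/20550) + 47844/(-7167 - 8547) = 14741/10275 + 47844/(-15714) = 14741/10275 + 47844*(-1/15714) = 14741/10275 - 886/291 = -534891/332225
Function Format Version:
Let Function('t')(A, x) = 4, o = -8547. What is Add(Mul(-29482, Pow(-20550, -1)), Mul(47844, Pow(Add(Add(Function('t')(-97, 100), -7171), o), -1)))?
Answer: Rational(-534891, 332225) ≈ -1.6100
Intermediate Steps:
Add(Mul(-29482, Pow(-20550, -1)), Mul(47844, Pow(Add(Add(Function('t')(-97, 100), -7171), o), -1))) = Add(Mul(-29482, Pow(-20550, -1)), Mul(47844, Pow(Add(Add(4, -7171), -8547), -1))) = Add(Mul(-29482, Rational(-1, 20550)), Mul(47844, Pow(Add(-7167, -8547), -1))) = Add(Rational(14741, 10275), Mul(47844, Pow(-15714, -1))) = Add(Rational(14741, 10275), Mul(47844, Rational(-1, 15714))) = Add(Rational(14741, 10275), Rational(-886, 291)) = Rational(-534891, 332225)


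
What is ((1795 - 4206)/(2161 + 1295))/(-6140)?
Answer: 2411/21219840 ≈ 0.00011362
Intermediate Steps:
((1795 - 4206)/(2161 + 1295))/(-6140) = -2411/3456*(-1/6140) = 2411/21219840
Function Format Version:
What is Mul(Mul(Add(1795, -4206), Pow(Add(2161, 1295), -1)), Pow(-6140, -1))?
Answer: Rational(2411, 21219840) ≈ 0.00011362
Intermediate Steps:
Mul(Mul(Add(1795, -4206), Pow(Add(2161, 1295), -1)), Pow(-6140, -1)) = Mul(Mul(-2411, Pow(3456, -1)), Rational(-1, 6140)) = Mul(Mul(-2411, Rational(1, 3456)), Rational(-1, 6140)) = Mul(Rational(-2411, 3456), Rational(-1, 6140)) = Rational(2411, 21219840)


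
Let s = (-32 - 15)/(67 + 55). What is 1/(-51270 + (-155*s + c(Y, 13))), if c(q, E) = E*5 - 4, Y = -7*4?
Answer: -122/6240213 ≈ -1.9551e-5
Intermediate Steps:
Y = -28
c(q, E) = -4 + 5*E (c(q, E) = 5*E - 4 = -4 + 5*E)
s = -47/122 ≈ -0.38525
1/(-51270 + (-155*s + c(Y, 13))) = 1/(-51270 + (-155*(-47/122) + (-4 + 5*13))) = 1/(-51270 + (7285/122 + (-4 + 65))) = 1/(-51270 + (7285/122 + 61)) = 1/(-51270 + 14727/122) = 1/(-6240213/122) = -122/6240213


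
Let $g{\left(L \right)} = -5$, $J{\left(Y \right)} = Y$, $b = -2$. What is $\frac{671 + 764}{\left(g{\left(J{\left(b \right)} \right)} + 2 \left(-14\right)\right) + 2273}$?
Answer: $\frac{41}{64} \approx 0.64063$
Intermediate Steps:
$\frac{671 + 764}{\left(g{\left(J{\left(b \right)} \right)} + 2 \left(-14\right)\right) + 2273} = \frac{671 + 764}{\left(-5 + 2 \left(-14\right)\right) + 2273} = \frac{1435}{\left(-5 - 28\right) + 2273} = \frac{1435}{-33 + 2273} = \frac{1435}{2240} = 1435 \cdot \frac{1}{2240} = \frac{41}{64}$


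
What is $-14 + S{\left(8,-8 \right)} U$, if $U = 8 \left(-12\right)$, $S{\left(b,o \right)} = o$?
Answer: $754$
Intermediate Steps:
$U = -96$
$-14 + S{\left(8,-8 \right)} U = -14 - -768 = -14 + 768 = 754$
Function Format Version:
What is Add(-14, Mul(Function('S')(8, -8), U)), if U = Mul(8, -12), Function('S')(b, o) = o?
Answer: 754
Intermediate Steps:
U = -96
Add(-14, Mul(Function('S')(8, -8), U)) = Add(-14, Mul(-8, -96)) = Add(-14, 768) = 754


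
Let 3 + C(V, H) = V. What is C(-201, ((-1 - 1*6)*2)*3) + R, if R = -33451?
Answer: -33655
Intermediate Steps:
C(V, H) = -3 + V
C(-201, ((-1 - 1*6)*2)*3) + R = (-3 - 201) - 33451 = -204 - 33451 = -33655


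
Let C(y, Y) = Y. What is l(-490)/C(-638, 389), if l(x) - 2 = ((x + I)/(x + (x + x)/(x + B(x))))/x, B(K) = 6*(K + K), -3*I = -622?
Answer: 1169431/227588340 ≈ 0.0051384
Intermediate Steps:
I = 622/3 (I = -⅓*(-622) = 622/3 ≈ 207.33)
B(K) = 12*K (B(K) = 6*(2*K) = 12*K)
l(x) = 2 + (622/3 + x)/(x*(2/13 + x)) (l(x) = 2 + ((x + 622/3)/(x + (x + x)/(x + 12*x)))/x = 2 + ((622/3 + x)/(x + (2*x)/((13*x))))/x = 2 + ((622/3 + x)/(x + (2*x)*(1/(13*x))))/x = 2 + ((622/3 + x)/(x + 2/13))/x = 2 + ((622/3 + x)/(2/13 + x))/x = 2 + (622/3 + x)/(x*(2/13 + x)))
l(-490)/C(-638, 389) = ((⅓)*(8086 + 51*(-490) + 78*(-490)²)/(-490*(2 + 13*(-490))))/389 = ((⅓)*(-1/490)*(8086 - 24990 + 78*240100)/(2 - 6370))*(1/389) = ((⅓)*(-1/490)*(8086 - 24990 + 18727800)/(-6368))*(1/389) = ((⅓)*(-1/490)*(-1/6368)*18710896)*(1/389) = (1169431/585060)*(1/389) = 1169431/227588340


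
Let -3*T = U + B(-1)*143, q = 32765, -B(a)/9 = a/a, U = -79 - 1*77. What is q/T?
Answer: 32765/481 ≈ 68.119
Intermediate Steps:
U = -156 (U = -79 - 77 = -156)
B(a) = -9 (B(a) = -9*a/a = -9*1 = -9)
T = 481 (T = -(-156 - 9*143)/3 = -(-156 - 1287)/3 = -⅓*(-1443) = 481)
q/T = 32765/481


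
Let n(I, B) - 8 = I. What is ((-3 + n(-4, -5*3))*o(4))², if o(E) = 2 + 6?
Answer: 64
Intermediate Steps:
n(I, B) = 8 + I
o(E) = 8
((-3 + n(-4, -5*3))*o(4))² = ((-3 + (8 - 4))*8)² = ((-3 + 4)*8)² = (1*8)² = 8² = 64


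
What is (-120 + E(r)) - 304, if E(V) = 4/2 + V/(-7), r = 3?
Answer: -2957/7 ≈ -422.43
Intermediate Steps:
E(V) = 2 - V/7 (E(V) = 4*(½) + V*(-⅐) = 2 - V/7)
(-120 + E(r)) - 304 = (-120 + (2 - ⅐*3)) - 304 = (-120 + (2 - 3/7)) - 304 = (-120 + 11/7) - 304 = -829/7 - 304 = -2957/7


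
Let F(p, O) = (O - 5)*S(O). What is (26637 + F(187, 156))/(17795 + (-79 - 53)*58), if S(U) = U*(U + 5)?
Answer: 3819153/10139 ≈ 376.68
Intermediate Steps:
S(U) = U*(5 + U)
F(p, O) = O*(-5 + O)*(5 + O) (F(p, O) = (O - 5)*(O*(5 + O)) = (-5 + O)*(O*(5 + O)) = O*(-5 + O)*(5 + O))
(26637 + F(187, 156))/(17795 + (-79 - 53)*58) = (26637 + 156*(-25 + 156²))/(17795 + (-79 - 53)*58) = (26637 + 156*(-25 + 24336))/(17795 - 132*58) = (26637 + 156*24311)/(17795 - 7656) = (26637 + 3792516)/10139 = 3819153*(1/10139) = 3819153/10139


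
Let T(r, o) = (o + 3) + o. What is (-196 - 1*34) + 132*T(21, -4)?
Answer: -890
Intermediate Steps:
T(r, o) = 3 + 2*o (T(r, o) = (3 + o) + o = 3 + 2*o)
(-196 - 1*34) + 132*T(21, -4) = (-196 - 1*34) + 132*(3 + 2*(-4)) = (-196 - 34) + 132*(3 - 8) = -230 + 132*(-5) = -230 - 660 = -890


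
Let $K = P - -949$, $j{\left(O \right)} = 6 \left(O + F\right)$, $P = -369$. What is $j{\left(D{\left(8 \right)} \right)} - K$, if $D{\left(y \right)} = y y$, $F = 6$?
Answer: $-160$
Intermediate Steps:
$D{\left(y \right)} = y^{2}$
$j{\left(O \right)} = 36 + 6 O$ ($j{\left(O \right)} = 6 \left(O + 6\right) = 6 \left(6 + O\right) = 36 + 6 O$)
$K = 580$ ($K = -369 - -949 = -369 + 949 = 580$)
$j{\left(D{\left(8 \right)} \right)} - K = \left(36 + 6 \cdot 8^{2}\right) - 580 = \left(36 + 6 \cdot 64\right) - 580 = \left(36 + 384\right) - 580 = 420 - 580 = -160$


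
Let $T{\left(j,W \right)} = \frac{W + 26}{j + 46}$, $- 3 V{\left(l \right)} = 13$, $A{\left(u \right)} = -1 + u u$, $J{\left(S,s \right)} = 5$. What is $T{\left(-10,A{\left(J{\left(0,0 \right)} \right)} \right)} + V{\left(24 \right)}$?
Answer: $- \frac{53}{18} \approx -2.9444$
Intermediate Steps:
$A{\left(u \right)} = -1 + u^{2}$
$V{\left(l \right)} = - \frac{13}{3}$ ($V{\left(l \right)} = \left(- \frac{1}{3}\right) 13 = - \frac{13}{3}$)
$T{\left(j,W \right)} = \frac{26 + W}{46 + j}$
$T{\left(-10,A{\left(J{\left(0,0 \right)} \right)} \right)} + V{\left(24 \right)} = \frac{26 - \left(1 - 5^{2}\right)}{46 - 10} - \frac{13}{3} = \frac{26 + \left(-1 + 25\right)}{36} - \frac{13}{3} = \frac{26 + 24}{36} - \frac{13}{3} = \frac{1}{36} \cdot 50 - \frac{13}{3} = \frac{25}{18} - \frac{13}{3} = - \frac{53}{18}$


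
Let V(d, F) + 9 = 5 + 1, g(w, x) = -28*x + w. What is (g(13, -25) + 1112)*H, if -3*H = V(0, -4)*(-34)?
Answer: -62050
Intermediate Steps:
g(w, x) = w - 28*x
V(d, F) = -3 (V(d, F) = -9 + (5 + 1) = -9 + 6 = -3)
H = -34 (H = -(-1)*(-34) = -⅓*102 = -34)
(g(13, -25) + 1112)*H = ((13 - 28*(-25)) + 1112)*(-34) = ((13 + 700) + 1112)*(-34) = (713 + 1112)*(-34) = 1825*(-34) = -62050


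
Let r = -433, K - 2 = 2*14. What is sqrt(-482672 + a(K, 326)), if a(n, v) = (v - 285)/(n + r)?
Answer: I*sqrt(78390293371)/403 ≈ 694.75*I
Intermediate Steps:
K = 30 (K = 2 + 2*14 = 2 + 28 = 30)
a(n, v) = (-285 + v)/(-433 + n) (a(n, v) = (v - 285)/(n - 433) = (-285 + v)/(-433 + n))
sqrt(-482672 + a(K, 326)) = sqrt(-482672 + (-285 + 326)/(-433 + 30)) = sqrt(-482672 + 41/(-403)) = sqrt(-482672 - 1/403*41) = sqrt(-482672 - 41/403) = sqrt(-194516857/403) = I*sqrt(78390293371)/403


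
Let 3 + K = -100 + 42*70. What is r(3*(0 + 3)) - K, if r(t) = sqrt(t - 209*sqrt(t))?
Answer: -2837 + I*sqrt(618) ≈ -2837.0 + 24.86*I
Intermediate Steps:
K = 2837 (K = -3 + (-100 + 42*70) = -3 + (-100 + 2940) = -3 + 2840 = 2837)
r(3*(0 + 3)) - K = sqrt(3*(0 + 3) - 209*sqrt(3)*sqrt(0 + 3)) - 1*2837 = sqrt(3*3 - 209*sqrt(3*3)) - 2837 = sqrt(9 - 209*sqrt(9)) - 2837 = sqrt(9 - 209*3) - 2837 = sqrt(9 - 627) - 2837 = sqrt(-618) - 2837 = I*sqrt(618) - 2837 = -2837 + I*sqrt(618)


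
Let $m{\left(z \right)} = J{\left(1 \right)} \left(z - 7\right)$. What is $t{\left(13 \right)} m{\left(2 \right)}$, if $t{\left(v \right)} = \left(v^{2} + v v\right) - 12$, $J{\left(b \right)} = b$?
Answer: $-1630$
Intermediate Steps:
$t{\left(v \right)} = -12 + 2 v^{2}$ ($t{\left(v \right)} = \left(v^{2} + v^{2}\right) - 12 = 2 v^{2} - 12 = -12 + 2 v^{2}$)
$m{\left(z \right)} = -7 + z$ ($m{\left(z \right)} = 1 \left(z - 7\right) = 1 \left(-7 + z\right) = -7 + z$)
$t{\left(13 \right)} m{\left(2 \right)} = \left(-12 + 2 \cdot 13^{2}\right) \left(-7 + 2\right) = \left(-12 + 2 \cdot 169\right) \left(-5\right) = \left(-12 + 338\right) \left(-5\right) = 326 \left(-5\right) = -1630$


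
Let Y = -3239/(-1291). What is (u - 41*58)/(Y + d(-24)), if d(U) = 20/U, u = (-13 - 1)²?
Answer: -16901772/12979 ≈ -1302.2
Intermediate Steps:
u = 196 (u = (-14)² = 196)
Y = 3239/1291 (Y = -3239*(-1/1291) = 3239/1291 ≈ 2.5089)
(u - 41*58)/(Y + d(-24)) = (196 - 41*58)/(3239/1291 + 20/(-24)) = (196 - 2378)/(3239/1291 + 20*(-1/24)) = -2182/(3239/1291 - ⅚) = -2182/12979/7746 = -2182*7746/12979 = -16901772/12979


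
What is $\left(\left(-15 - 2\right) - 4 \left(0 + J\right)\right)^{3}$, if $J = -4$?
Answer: $-1$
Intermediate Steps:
$\left(\left(-15 - 2\right) - 4 \left(0 + J\right)\right)^{3} = \left(\left(-15 - 2\right) - 4 \left(0 - 4\right)\right)^{3} = \left(-17 - -16\right)^{3} = \left(-17 + 16\right)^{3} = \left(-1\right)^{3} = -1$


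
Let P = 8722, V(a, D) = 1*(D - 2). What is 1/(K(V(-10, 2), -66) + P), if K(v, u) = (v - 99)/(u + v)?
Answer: 2/17447 ≈ 0.00011463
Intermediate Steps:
V(a, D) = -2 + D (V(a, D) = 1*(-2 + D) = -2 + D)
K(v, u) = (-99 + v)/(u + v)
1/(K(V(-10, 2), -66) + P) = 1/((-99 + (-2 + 2))/(-66 + (-2 + 2)) + 8722) = 1/((-99 + 0)/(-66 + 0) + 8722) = 1/(-99/(-66) + 8722) = 1/(-1/66*(-99) + 8722) = 1/(3/2 + 8722) = 1/(17447/2) = 2/17447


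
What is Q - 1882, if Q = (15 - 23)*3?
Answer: -1906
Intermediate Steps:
Q = -24 (Q = -8*3 = -24)
Q - 1882 = -24 - 1882 = -1906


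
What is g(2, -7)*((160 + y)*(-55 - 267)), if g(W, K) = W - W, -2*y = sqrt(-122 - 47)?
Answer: 0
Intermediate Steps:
y = -13*I/2 (y = -sqrt(-122 - 47)/2 = -13*I/2 ≈ -6.5*I)
g(W, K) = 0
g(2, -7)*((160 + y)*(-55 - 267)) = 0*((160 - 13*I/2)*(-55 - 267)) = 0*((160 - 13*I/2)*(-322)) = 0*(-51520 + 2093*I) = 0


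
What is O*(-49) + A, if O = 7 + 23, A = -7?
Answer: -1477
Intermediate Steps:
O = 30
O*(-49) + A = 30*(-49) - 7 = -1470 - 7 = -1477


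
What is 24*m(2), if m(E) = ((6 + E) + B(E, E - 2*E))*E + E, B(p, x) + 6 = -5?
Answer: -96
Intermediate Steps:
B(p, x) = -11 (B(p, x) = -6 - 5 = -11)
m(E) = E + E*(-5 + E) (m(E) = ((6 + E) - 11)*E + E = (-5 + E)*E + E = E*(-5 + E) + E = E + E*(-5 + E))
24*m(2) = 24*(2*(-4 + 2)) = 24*(2*(-2)) = 24*(-4) = -96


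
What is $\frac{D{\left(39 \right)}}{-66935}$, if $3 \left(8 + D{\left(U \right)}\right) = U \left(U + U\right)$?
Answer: $- \frac{1006}{66935} \approx -0.01503$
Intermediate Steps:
$D{\left(U \right)} = -8 + \frac{2 U^{2}}{3}$ ($D{\left(U \right)} = -8 + \frac{U \left(U + U\right)}{3} = -8 + \frac{U 2 U}{3} = -8 + \frac{2 U^{2}}{3}$)
$\frac{D{\left(39 \right)}}{-66935} = \frac{-8 + \frac{2 \cdot 39^{2}}{3}}{-66935} = \left(-8 + \frac{2}{3} \cdot 1521\right) \left(- \frac{1}{66935}\right) = \left(-8 + 1014\right) \left(- \frac{1}{66935}\right) = 1006 \left(- \frac{1}{66935}\right) = - \frac{1006}{66935}$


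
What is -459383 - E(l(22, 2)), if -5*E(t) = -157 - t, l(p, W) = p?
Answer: -2297094/5 ≈ -4.5942e+5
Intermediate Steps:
E(t) = 157/5 + t/5 (E(t) = -(-157 - t)/5 = 157/5 + t/5)
-459383 - E(l(22, 2)) = -459383 - (157/5 + (1/5)*22) = -459383 - (157/5 + 22/5) = -459383 - 1*179/5 = -459383 - 179/5 = -2297094/5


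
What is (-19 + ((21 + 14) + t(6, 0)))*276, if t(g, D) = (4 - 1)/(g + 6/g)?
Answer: 31740/7 ≈ 4534.3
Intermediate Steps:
t(g, D) = 3/(g + 6/g)
(-19 + ((21 + 14) + t(6, 0)))*276 = (-19 + ((21 + 14) + 3*6/(6 + 6**2)))*276 = (-19 + (35 + 3*6/(6 + 36)))*276 = (-19 + (35 + 3*6/42))*276 = (-19 + (35 + 3*6*(1/42)))*276 = (-19 + (35 + 3/7))*276 = (-19 + 248/7)*276 = (115/7)*276 = 31740/7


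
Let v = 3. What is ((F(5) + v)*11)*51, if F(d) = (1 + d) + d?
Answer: 7854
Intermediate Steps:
F(d) = 1 + 2*d
((F(5) + v)*11)*51 = (((1 + 2*5) + 3)*11)*51 = (((1 + 10) + 3)*11)*51 = ((11 + 3)*11)*51 = (14*11)*51 = 154*51 = 7854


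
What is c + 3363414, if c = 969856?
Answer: 4333270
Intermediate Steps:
c + 3363414 = 969856 + 3363414 = 4333270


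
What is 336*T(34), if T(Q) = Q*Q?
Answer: 388416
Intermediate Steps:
T(Q) = Q²
336*T(34) = 336*34² = 336*1156 = 388416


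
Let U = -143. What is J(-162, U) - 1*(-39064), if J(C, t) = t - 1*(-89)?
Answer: 39010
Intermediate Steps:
J(C, t) = 89 + t (J(C, t) = t + 89 = 89 + t)
J(-162, U) - 1*(-39064) = (89 - 143) - 1*(-39064) = -54 + 39064 = 39010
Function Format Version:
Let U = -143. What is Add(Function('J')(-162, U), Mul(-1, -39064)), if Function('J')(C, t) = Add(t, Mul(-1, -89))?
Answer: 39010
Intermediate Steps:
Function('J')(C, t) = Add(89, t) (Function('J')(C, t) = Add(t, 89) = Add(89, t))
Add(Function('J')(-162, U), Mul(-1, -39064)) = Add(Add(89, -143), Mul(-1, -39064)) = Add(-54, 39064) = 39010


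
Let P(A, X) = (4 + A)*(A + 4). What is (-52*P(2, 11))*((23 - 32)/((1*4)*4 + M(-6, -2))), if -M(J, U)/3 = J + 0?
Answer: 8424/17 ≈ 495.53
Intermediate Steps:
P(A, X) = (4 + A)² (P(A, X) = (4 + A)*(4 + A) = (4 + A)²)
M(J, U) = -3*J (M(J, U) = -3*(J + 0) = -3*J)
(-52*P(2, 11))*((23 - 32)/((1*4)*4 + M(-6, -2))) = (-52*(4 + 2)²)*((23 - 32)/((1*4)*4 - 3*(-6))) = (-52*6²)*(-9/(4*4 + 18)) = (-52*36)*(-9/(16 + 18)) = -(-16848)/34 = -1872*(-9/34) = 8424/17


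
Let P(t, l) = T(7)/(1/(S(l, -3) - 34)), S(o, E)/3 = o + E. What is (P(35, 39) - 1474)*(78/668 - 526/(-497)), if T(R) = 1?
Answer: -19506700/11857 ≈ -1645.2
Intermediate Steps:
S(o, E) = 3*E + 3*o (S(o, E) = 3*(o + E) = 3*(E + o) = 3*E + 3*o)
P(t, l) = -43 + 3*l (P(t, l) = 1/1/((3*(-3) + 3*l) - 34) = 1/1/((-9 + 3*l) - 34) = 1/1/(-43 + 3*l) = 1*(-43 + 3*l) = -43 + 3*l)
(P(35, 39) - 1474)*(78/668 - 526/(-497)) = ((-43 + 3*39) - 1474)*(78/668 - 526/(-497)) = ((-43 + 117) - 1474)*(78*(1/668) - 526*(-1/497)) = (74 - 1474)*(39/334 + 526/497) = -1400*195067/165998 = -19506700/11857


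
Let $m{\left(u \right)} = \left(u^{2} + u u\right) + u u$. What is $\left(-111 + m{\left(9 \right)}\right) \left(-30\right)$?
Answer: $-3960$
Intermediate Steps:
$m{\left(u \right)} = 3 u^{2}$ ($m{\left(u \right)} = \left(u^{2} + u^{2}\right) + u^{2} = 2 u^{2} + u^{2} = 3 u^{2}$)
$\left(-111 + m{\left(9 \right)}\right) \left(-30\right) = \left(-111 + 3 \cdot 9^{2}\right) \left(-30\right) = \left(-111 + 3 \cdot 81\right) \left(-30\right) = \left(-111 + 243\right) \left(-30\right) = 132 \left(-30\right) = -3960$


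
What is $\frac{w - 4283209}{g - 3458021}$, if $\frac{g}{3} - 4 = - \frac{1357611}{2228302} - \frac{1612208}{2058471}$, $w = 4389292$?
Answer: $- \frac{162197195730163362}{5287181171075934323} \approx -0.030677$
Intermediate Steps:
$g = \frac{11960491001371}{1528965015414}$ ($g = 12 + 3 \left(- \frac{1357611}{2228302} - \frac{1612208}{2058471}\right) = 12 + 3 \left(- \frac{6387089183597}{4586895046242}\right) = 12 - \frac{6387089183597}{1528965015414} = \frac{11960491001371}{1528965015414} \approx 7.8226$)
$\frac{w - 4283209}{g - 3458021} = \frac{4389292 - 4283209}{\frac{11960491001371}{1528965015414} - 3458021} = \frac{106083}{- \frac{5287181171075934323}{1528965015414}} = 106083 \left(- \frac{1528965015414}{5287181171075934323}\right) = - \frac{162197195730163362}{5287181171075934323}$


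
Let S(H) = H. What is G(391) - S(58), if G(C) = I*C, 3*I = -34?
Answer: -13468/3 ≈ -4489.3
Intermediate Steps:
I = -34/3 (I = (⅓)*(-34) = -34/3 ≈ -11.333)
G(C) = -34*C/3
G(391) - S(58) = -34/3*391 - 1*58 = -13294/3 - 58 = -13468/3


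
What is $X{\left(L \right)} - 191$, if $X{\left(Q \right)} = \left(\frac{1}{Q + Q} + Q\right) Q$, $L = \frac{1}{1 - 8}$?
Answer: $- \frac{18667}{98} \approx -190.48$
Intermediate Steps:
$L = - \frac{1}{7}$ ($L = \frac{1}{-7} = - \frac{1}{7} \approx -0.14286$)
$X{\left(Q \right)} = Q \left(Q + \frac{1}{2 Q}\right)$ ($X{\left(Q \right)} = \left(\frac{1}{2 Q} + Q\right) Q = \left(Q + \frac{1}{2 Q}\right) Q = Q \left(Q + \frac{1}{2 Q}\right)$)
$X{\left(L \right)} - 191 = \left(\frac{1}{2} + \left(- \frac{1}{7}\right)^{2}\right) - 191 = \left(\frac{1}{2} + \frac{1}{49}\right) - 191 = \frac{51}{98} - 191 = - \frac{18667}{98}$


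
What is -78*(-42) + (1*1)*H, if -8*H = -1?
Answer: 26209/8 ≈ 3276.1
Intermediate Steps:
H = 1/8 (H = -1/8*(-1) = 1/8 ≈ 0.12500)
-78*(-42) + (1*1)*H = -78*(-42) + (1*1)*(1/8) = 3276 + 1*(1/8) = 3276 + 1/8 = 26209/8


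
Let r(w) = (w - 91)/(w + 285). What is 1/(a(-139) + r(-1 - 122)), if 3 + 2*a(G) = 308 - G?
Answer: 81/17875 ≈ 0.0045315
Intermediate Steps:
r(w) = (-91 + w)/(285 + w)
a(G) = 305/2 - G/2 (a(G) = -3/2 + (308 - G)/2 = -3/2 + (154 - G/2) = 305/2 - G/2)
1/(a(-139) + r(-1 - 122)) = 1/((305/2 - 1/2*(-139)) + (-91 + (-1 - 122))/(285 + (-1 - 122))) = 1/((305/2 + 139/2) + (-91 - 123)/(285 - 123)) = 1/(222 - 214/162) = 1/(222 + (1/162)*(-214)) = 1/(222 - 107/81) = 1/(17875/81) = 81/17875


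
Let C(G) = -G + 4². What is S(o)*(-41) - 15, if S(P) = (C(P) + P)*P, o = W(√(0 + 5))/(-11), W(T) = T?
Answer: -15 + 656*√5/11 ≈ 118.35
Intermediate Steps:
C(G) = 16 - G (C(G) = -G + 16 = 16 - G)
o = -√5/11 (o = √(0 + 5)/(-11) = √5*(-1/11) = -√5/11 ≈ -0.20328)
S(P) = 16*P (S(P) = ((16 - P) + P)*P = 16*P)
S(o)*(-41) - 15 = (16*(-√5/11))*(-41) - 15 = -16*√5/11*(-41) - 15 = 656*√5/11 - 15 = -15 + 656*√5/11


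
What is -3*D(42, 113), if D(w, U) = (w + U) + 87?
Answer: -726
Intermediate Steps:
D(w, U) = 87 + U + w (D(w, U) = (U + w) + 87 = 87 + U + w)
-3*D(42, 113) = -3*(87 + 113 + 42) = -3*242 = -726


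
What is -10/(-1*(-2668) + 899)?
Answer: -10/3567 ≈ -0.0028035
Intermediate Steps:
-10/(-1*(-2668) + 899) = -10/(2668 + 899) = -10/3567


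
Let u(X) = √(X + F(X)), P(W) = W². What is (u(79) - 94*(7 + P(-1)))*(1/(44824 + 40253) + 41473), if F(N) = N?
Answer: -2653355613344/85077 + 3528398422*√158/85077 ≈ -3.0666e+7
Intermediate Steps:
u(X) = √2*√X (u(X) = √(X + X) = √(2*X) = √2*√X)
(u(79) - 94*(7 + P(-1)))*(1/(44824 + 40253) + 41473) = (√2*√79 - 94*(7 + (-1)²))*(1/(44824 + 40253) + 41473) = (√158 - 94*(7 + 1))*(1/85077 + 41473) = (√158 - 94*8)*(1/85077 + 41473) = (√158 - 752)*(3528398422/85077) = (-752 + √158)*(3528398422/85077) = -2653355613344/85077 + 3528398422*√158/85077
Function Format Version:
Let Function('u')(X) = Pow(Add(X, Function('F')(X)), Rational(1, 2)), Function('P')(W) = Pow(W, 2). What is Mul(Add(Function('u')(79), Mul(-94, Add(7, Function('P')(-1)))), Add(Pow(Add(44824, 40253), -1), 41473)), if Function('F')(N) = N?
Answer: Add(Rational(-2653355613344, 85077), Mul(Rational(3528398422, 85077), Pow(158, Rational(1, 2)))) ≈ -3.0666e+7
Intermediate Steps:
Function('u')(X) = Mul(Pow(2, Rational(1, 2)), Pow(X, Rational(1, 2))) (Function('u')(X) = Pow(Add(X, X), Rational(1, 2)) = Pow(Mul(2, X), Rational(1, 2)) = Mul(Pow(2, Rational(1, 2)), Pow(X, Rational(1, 2))))
Mul(Add(Function('u')(79), Mul(-94, Add(7, Function('P')(-1)))), Add(Pow(Add(44824, 40253), -1), 41473)) = Mul(Add(Mul(Pow(2, Rational(1, 2)), Pow(79, Rational(1, 2))), Mul(-94, Add(7, Pow(-1, 2)))), Add(Pow(Add(44824, 40253), -1), 41473)) = Mul(Add(Pow(158, Rational(1, 2)), Mul(-94, Add(7, 1))), Add(Pow(85077, -1), 41473)) = Mul(Add(Pow(158, Rational(1, 2)), Mul(-94, 8)), Add(Rational(1, 85077), 41473)) = Mul(Add(Pow(158, Rational(1, 2)), -752), Rational(3528398422, 85077)) = Mul(Add(-752, Pow(158, Rational(1, 2))), Rational(3528398422, 85077)) = Add(Rational(-2653355613344, 85077), Mul(Rational(3528398422, 85077), Pow(158, Rational(1, 2))))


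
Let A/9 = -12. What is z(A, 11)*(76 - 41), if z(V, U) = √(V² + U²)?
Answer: 35*√11785 ≈ 3799.6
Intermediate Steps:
A = -108 (A = 9*(-12) = -108)
z(V, U) = √(U² + V²)
z(A, 11)*(76 - 41) = √(11² + (-108)²)*(76 - 41) = √(121 + 11664)*35 = √11785*35 = 35*√11785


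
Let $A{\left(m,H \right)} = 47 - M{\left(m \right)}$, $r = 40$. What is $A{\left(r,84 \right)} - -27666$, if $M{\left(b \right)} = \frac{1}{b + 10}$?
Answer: $\frac{1385649}{50} \approx 27713.0$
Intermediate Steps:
$M{\left(b \right)} = \frac{1}{10 + b}$
$A{\left(m,H \right)} = 47 - \frac{1}{10 + m}$
$A{\left(r,84 \right)} - -27666 = \frac{469 + 47 \cdot 40}{10 + 40} - -27666 = \frac{469 + 1880}{50} + 27666 = \frac{1}{50} \cdot 2349 + 27666 = \frac{2349}{50} + 27666 = \frac{1385649}{50}$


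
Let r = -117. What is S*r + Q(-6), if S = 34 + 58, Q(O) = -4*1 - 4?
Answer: -10772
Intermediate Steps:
Q(O) = -8 (Q(O) = -4 - 4 = -8)
S = 92
S*r + Q(-6) = 92*(-117) - 8 = -10764 - 8 = -10772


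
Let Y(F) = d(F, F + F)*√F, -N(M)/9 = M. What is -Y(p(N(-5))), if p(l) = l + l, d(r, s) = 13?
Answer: -39*√10 ≈ -123.33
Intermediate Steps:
N(M) = -9*M
p(l) = 2*l
Y(F) = 13*√F
-Y(p(N(-5))) = -13*√(2*(-9*(-5))) = -13*√(2*45) = -13*√90 = -13*3*√10 = -39*√10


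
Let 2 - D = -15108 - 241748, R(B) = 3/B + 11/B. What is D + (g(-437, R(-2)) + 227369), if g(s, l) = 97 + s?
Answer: 483887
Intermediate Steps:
R(B) = 14/B
D = 256858 (D = 2 - (-15108 - 241748) = 2 - 1*(-256856) = 2 + 256856 = 256858)
D + (g(-437, R(-2)) + 227369) = 256858 + ((97 - 437) + 227369) = 256858 + (-340 + 227369) = 256858 + 227029 = 483887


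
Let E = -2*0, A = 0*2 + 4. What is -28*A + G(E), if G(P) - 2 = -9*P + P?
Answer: -110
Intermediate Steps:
A = 4 (A = 0 + 4 = 4)
E = 0
G(P) = 2 - 8*P (G(P) = 2 + (-9*P + P) = 2 - 8*P)
-28*A + G(E) = -28*4 + (2 - 8*0) = -112 + (2 + 0) = -112 + 2 = -110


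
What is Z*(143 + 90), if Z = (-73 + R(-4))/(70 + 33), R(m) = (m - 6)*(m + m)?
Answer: 1631/103 ≈ 15.835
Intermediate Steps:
R(m) = 2*m*(-6 + m) (R(m) = (-6 + m)*(2*m) = 2*m*(-6 + m))
Z = 7/103 (Z = (-73 + 2*(-4)*(-6 - 4))/(70 + 33) = (-73 + 2*(-4)*(-10))/103 = (-73 + 80)*(1/103) = 7*(1/103) = 7/103 ≈ 0.067961)
Z*(143 + 90) = 7*(143 + 90)/103 = (7/103)*233 = 1631/103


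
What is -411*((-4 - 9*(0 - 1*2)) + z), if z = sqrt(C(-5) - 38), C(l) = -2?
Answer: -5754 - 822*I*sqrt(10) ≈ -5754.0 - 2599.4*I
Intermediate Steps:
z = 2*I*sqrt(10) (z = sqrt(-2 - 38) = sqrt(-40) = 2*I*sqrt(10) ≈ 6.3246*I)
-411*((-4 - 9*(0 - 1*2)) + z) = -411*((-4 - 9*(0 - 1*2)) + 2*I*sqrt(10)) = -411*((-4 - 9*(0 - 2)) + 2*I*sqrt(10)) = -411*((-4 - 9*(-2)) + 2*I*sqrt(10)) = -411*((-4 + 18) + 2*I*sqrt(10)) = -411*(14 + 2*I*sqrt(10)) = -5754 - 822*I*sqrt(10)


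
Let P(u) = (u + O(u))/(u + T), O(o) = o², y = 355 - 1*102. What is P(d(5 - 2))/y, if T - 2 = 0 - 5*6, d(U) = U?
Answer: -12/6325 ≈ -0.0018972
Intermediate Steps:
y = 253 (y = 355 - 102 = 253)
T = -28 (T = 2 + (0 - 5*6) = 2 + (0 - 30) = 2 - 30 = -28)
P(u) = (u + u²)/(-28 + u) (P(u) = (u + u²)/(u - 28) = (u + u²)/(-28 + u))
P(d(5 - 2))/y = ((5 - 2)*(1 + (5 - 2))/(-28 + (5 - 2)))/253 = (3*(1 + 3)/(-28 + 3))*(1/253) = (3*4/(-25))*(1/253) = (3*(-1/25)*4)*(1/253) = -12/25*1/253 = -12/6325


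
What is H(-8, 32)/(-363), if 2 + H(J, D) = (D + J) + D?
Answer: -18/121 ≈ -0.14876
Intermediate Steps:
H(J, D) = -2 + J + 2*D (H(J, D) = -2 + ((D + J) + D) = -2 + (J + 2*D) = -2 + J + 2*D)
H(-8, 32)/(-363) = (-2 - 8 + 2*32)/(-363) = (-2 - 8 + 64)*(-1/363) = 54*(-1/363) = -18/121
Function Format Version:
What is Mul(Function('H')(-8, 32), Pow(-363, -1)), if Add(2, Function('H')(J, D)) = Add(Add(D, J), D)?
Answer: Rational(-18, 121) ≈ -0.14876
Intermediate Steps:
Function('H')(J, D) = Add(-2, J, Mul(2, D)) (Function('H')(J, D) = Add(-2, Add(Add(D, J), D)) = Add(-2, Add(J, Mul(2, D))) = Add(-2, J, Mul(2, D)))
Mul(Function('H')(-8, 32), Pow(-363, -1)) = Mul(Add(-2, -8, Mul(2, 32)), Pow(-363, -1)) = Mul(Add(-2, -8, 64), Rational(-1, 363)) = Mul(54, Rational(-1, 363)) = Rational(-18, 121)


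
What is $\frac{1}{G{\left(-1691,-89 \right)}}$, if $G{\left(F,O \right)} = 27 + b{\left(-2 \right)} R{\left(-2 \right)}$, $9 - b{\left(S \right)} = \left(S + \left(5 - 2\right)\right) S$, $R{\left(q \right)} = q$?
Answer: $\frac{1}{5} \approx 0.2$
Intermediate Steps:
$b{\left(S \right)} = 9 - S \left(3 + S\right)$ ($b{\left(S \right)} = 9 - \left(S + \left(5 - 2\right)\right) S = 9 - \left(S + 3\right) S = 9 - \left(3 + S\right) S = 9 - S \left(3 + S\right)$)
$G{\left(F,O \right)} = 5$ ($G{\left(F,O \right)} = 27 + \left(9 - \left(-2\right)^{2} - -6\right) \left(-2\right) = 27 + \left(9 - 4 + 6\right) \left(-2\right) = 27 + 11 \left(-2\right) = 27 - 22 = 5$)
$\frac{1}{G{\left(-1691,-89 \right)}} = \frac{1}{5}$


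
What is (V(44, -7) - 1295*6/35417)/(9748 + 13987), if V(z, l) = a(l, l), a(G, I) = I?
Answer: -255689/840622495 ≈ -0.00030417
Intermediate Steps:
V(z, l) = l
(V(44, -7) - 1295*6/35417)/(9748 + 13987) = (-7 - 1295*6/35417)/(9748 + 13987) = (-7 - 7770*1/35417)/23735 = (-7 - 7770/35417)*(1/23735) = -255689/35417*1/23735 = -255689/840622495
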